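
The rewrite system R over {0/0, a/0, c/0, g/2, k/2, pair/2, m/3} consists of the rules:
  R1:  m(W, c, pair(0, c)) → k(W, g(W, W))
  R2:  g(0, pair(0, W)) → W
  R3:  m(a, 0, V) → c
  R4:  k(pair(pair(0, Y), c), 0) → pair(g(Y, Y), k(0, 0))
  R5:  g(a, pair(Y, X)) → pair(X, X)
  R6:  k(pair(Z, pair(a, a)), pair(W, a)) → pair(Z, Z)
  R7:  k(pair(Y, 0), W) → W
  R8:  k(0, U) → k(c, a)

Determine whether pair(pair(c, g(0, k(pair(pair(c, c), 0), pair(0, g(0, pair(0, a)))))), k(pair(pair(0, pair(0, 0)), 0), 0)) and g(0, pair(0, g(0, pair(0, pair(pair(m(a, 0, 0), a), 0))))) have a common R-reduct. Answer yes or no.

Reduce t₁ = pair(pair(c, g(0, k(pair(pair(c, c), 0), pair(0, g(0, pair(0, a)))))), k(pair(pair(0, pair(0, 0)), 0), 0)):
1. pair(pair(c, g(0, k(pair(pair(c, c), 0), pair(0, g(0, pair(0, a)))))), k(pair(pair(0, pair(0, 0)), 0), 0))  →  pair(pair(c, g(0, pair(0, g(0, pair(0, a))))), k(pair(pair(0, pair(0, 0)), 0), 0))   [R7 at 1.2.2]
2. pair(pair(c, g(0, pair(0, g(0, pair(0, a))))), k(pair(pair(0, pair(0, 0)), 0), 0))  →  pair(pair(c, g(0, pair(0, a))), k(pair(pair(0, pair(0, 0)), 0), 0))   [R2 at 1.2]
3. pair(pair(c, g(0, pair(0, a))), k(pair(pair(0, pair(0, 0)), 0), 0))  →  pair(pair(c, a), k(pair(pair(0, pair(0, 0)), 0), 0))   [R2 at 1.2]
4. pair(pair(c, a), k(pair(pair(0, pair(0, 0)), 0), 0))  →  pair(pair(c, a), 0)   [R7 at 2]

Reduce t₂ = g(0, pair(0, g(0, pair(0, pair(pair(m(a, 0, 0), a), 0))))):
1. g(0, pair(0, g(0, pair(0, pair(pair(m(a, 0, 0), a), 0)))))  →  g(0, pair(0, pair(pair(m(a, 0, 0), a), 0)))   [R2 at ε]
2. g(0, pair(0, pair(pair(m(a, 0, 0), a), 0)))  →  pair(pair(m(a, 0, 0), a), 0)   [R2 at ε]
3. pair(pair(m(a, 0, 0), a), 0)  →  pair(pair(c, a), 0)   [R3 at 1.1]

yes — NF(t₁) = pair(pair(c, a), 0), NF(t₂) = pair(pair(c, a), 0)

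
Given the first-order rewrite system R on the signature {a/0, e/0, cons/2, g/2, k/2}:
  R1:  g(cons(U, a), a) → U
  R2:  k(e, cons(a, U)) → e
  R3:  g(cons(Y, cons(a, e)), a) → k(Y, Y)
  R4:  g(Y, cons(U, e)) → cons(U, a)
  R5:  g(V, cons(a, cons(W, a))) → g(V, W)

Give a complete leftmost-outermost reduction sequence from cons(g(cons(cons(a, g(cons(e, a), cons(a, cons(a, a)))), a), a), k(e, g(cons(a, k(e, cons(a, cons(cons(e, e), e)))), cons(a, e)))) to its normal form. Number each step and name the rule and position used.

1. cons(g(cons(cons(a, g(cons(e, a), cons(a, cons(a, a)))), a), a), k(e, g(cons(a, k(e, cons(a, cons(cons(e, e), e)))), cons(a, e))))  →  cons(cons(a, g(cons(e, a), cons(a, cons(a, a)))), k(e, g(cons(a, k(e, cons(a, cons(cons(e, e), e)))), cons(a, e))))   [R1 at 1]
2. cons(cons(a, g(cons(e, a), cons(a, cons(a, a)))), k(e, g(cons(a, k(e, cons(a, cons(cons(e, e), e)))), cons(a, e))))  →  cons(cons(a, g(cons(e, a), a)), k(e, g(cons(a, k(e, cons(a, cons(cons(e, e), e)))), cons(a, e))))   [R5 at 1.2]
3. cons(cons(a, g(cons(e, a), a)), k(e, g(cons(a, k(e, cons(a, cons(cons(e, e), e)))), cons(a, e))))  →  cons(cons(a, e), k(e, g(cons(a, k(e, cons(a, cons(cons(e, e), e)))), cons(a, e))))   [R1 at 1.2]
4. cons(cons(a, e), k(e, g(cons(a, k(e, cons(a, cons(cons(e, e), e)))), cons(a, e))))  →  cons(cons(a, e), k(e, cons(a, a)))   [R4 at 2.2]
5. cons(cons(a, e), k(e, cons(a, a)))  →  cons(cons(a, e), e)   [R2 at 2]

cons(cons(a, e), e)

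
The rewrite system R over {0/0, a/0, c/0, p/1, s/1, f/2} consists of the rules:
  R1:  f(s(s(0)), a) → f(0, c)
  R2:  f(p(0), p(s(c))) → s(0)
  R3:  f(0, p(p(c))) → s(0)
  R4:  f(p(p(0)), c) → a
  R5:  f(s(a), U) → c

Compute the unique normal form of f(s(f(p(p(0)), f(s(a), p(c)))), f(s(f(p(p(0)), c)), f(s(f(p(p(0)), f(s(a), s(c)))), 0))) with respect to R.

1. f(s(f(p(p(0)), f(s(a), p(c)))), f(s(f(p(p(0)), c)), f(s(f(p(p(0)), f(s(a), s(c)))), 0)))  →  f(s(f(p(p(0)), c)), f(s(f(p(p(0)), c)), f(s(f(p(p(0)), f(s(a), s(c)))), 0)))   [R5 at 1.1.2]
2. f(s(f(p(p(0)), c)), f(s(f(p(p(0)), c)), f(s(f(p(p(0)), f(s(a), s(c)))), 0)))  →  f(s(a), f(s(f(p(p(0)), c)), f(s(f(p(p(0)), f(s(a), s(c)))), 0)))   [R4 at 1.1]
3. f(s(a), f(s(f(p(p(0)), c)), f(s(f(p(p(0)), f(s(a), s(c)))), 0)))  →  c   [R5 at ε]

c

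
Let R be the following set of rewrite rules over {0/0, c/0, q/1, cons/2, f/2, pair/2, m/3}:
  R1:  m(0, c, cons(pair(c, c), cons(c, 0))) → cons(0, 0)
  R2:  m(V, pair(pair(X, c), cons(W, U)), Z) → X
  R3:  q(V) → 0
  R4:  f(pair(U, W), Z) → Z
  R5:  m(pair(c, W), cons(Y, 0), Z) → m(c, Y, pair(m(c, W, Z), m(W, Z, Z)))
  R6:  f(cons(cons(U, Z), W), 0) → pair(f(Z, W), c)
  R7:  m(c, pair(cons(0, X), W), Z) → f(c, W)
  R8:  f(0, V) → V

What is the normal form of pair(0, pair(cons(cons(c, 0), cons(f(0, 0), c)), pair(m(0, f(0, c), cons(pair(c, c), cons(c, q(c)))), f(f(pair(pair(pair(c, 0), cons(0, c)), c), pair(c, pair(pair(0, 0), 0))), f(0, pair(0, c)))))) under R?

pair(0, pair(cons(cons(c, 0), cons(0, c)), pair(cons(0, 0), pair(0, c))))

1. pair(0, pair(cons(cons(c, 0), cons(f(0, 0), c)), pair(m(0, f(0, c), cons(pair(c, c), cons(c, q(c)))), f(f(pair(pair(pair(c, 0), cons(0, c)), c), pair(c, pair(pair(0, 0), 0))), f(0, pair(0, c))))))  →  pair(0, pair(cons(cons(c, 0), cons(0, c)), pair(m(0, f(0, c), cons(pair(c, c), cons(c, q(c)))), f(f(pair(pair(pair(c, 0), cons(0, c)), c), pair(c, pair(pair(0, 0), 0))), f(0, pair(0, c))))))   [R8 at 2.1.2.1]
2. pair(0, pair(cons(cons(c, 0), cons(0, c)), pair(m(0, f(0, c), cons(pair(c, c), cons(c, q(c)))), f(f(pair(pair(pair(c, 0), cons(0, c)), c), pair(c, pair(pair(0, 0), 0))), f(0, pair(0, c))))))  →  pair(0, pair(cons(cons(c, 0), cons(0, c)), pair(m(0, c, cons(pair(c, c), cons(c, q(c)))), f(f(pair(pair(pair(c, 0), cons(0, c)), c), pair(c, pair(pair(0, 0), 0))), f(0, pair(0, c))))))   [R8 at 2.2.1.2]
3. pair(0, pair(cons(cons(c, 0), cons(0, c)), pair(m(0, c, cons(pair(c, c), cons(c, q(c)))), f(f(pair(pair(pair(c, 0), cons(0, c)), c), pair(c, pair(pair(0, 0), 0))), f(0, pair(0, c))))))  →  pair(0, pair(cons(cons(c, 0), cons(0, c)), pair(m(0, c, cons(pair(c, c), cons(c, 0))), f(f(pair(pair(pair(c, 0), cons(0, c)), c), pair(c, pair(pair(0, 0), 0))), f(0, pair(0, c))))))   [R3 at 2.2.1.3.2.2]
4. pair(0, pair(cons(cons(c, 0), cons(0, c)), pair(m(0, c, cons(pair(c, c), cons(c, 0))), f(f(pair(pair(pair(c, 0), cons(0, c)), c), pair(c, pair(pair(0, 0), 0))), f(0, pair(0, c))))))  →  pair(0, pair(cons(cons(c, 0), cons(0, c)), pair(cons(0, 0), f(f(pair(pair(pair(c, 0), cons(0, c)), c), pair(c, pair(pair(0, 0), 0))), f(0, pair(0, c))))))   [R1 at 2.2.1]
5. pair(0, pair(cons(cons(c, 0), cons(0, c)), pair(cons(0, 0), f(f(pair(pair(pair(c, 0), cons(0, c)), c), pair(c, pair(pair(0, 0), 0))), f(0, pair(0, c))))))  →  pair(0, pair(cons(cons(c, 0), cons(0, c)), pair(cons(0, 0), f(pair(c, pair(pair(0, 0), 0)), f(0, pair(0, c))))))   [R4 at 2.2.2.1]
6. pair(0, pair(cons(cons(c, 0), cons(0, c)), pair(cons(0, 0), f(pair(c, pair(pair(0, 0), 0)), f(0, pair(0, c))))))  →  pair(0, pair(cons(cons(c, 0), cons(0, c)), pair(cons(0, 0), f(0, pair(0, c)))))   [R4 at 2.2.2]
7. pair(0, pair(cons(cons(c, 0), cons(0, c)), pair(cons(0, 0), f(0, pair(0, c)))))  →  pair(0, pair(cons(cons(c, 0), cons(0, c)), pair(cons(0, 0), pair(0, c))))   [R8 at 2.2.2]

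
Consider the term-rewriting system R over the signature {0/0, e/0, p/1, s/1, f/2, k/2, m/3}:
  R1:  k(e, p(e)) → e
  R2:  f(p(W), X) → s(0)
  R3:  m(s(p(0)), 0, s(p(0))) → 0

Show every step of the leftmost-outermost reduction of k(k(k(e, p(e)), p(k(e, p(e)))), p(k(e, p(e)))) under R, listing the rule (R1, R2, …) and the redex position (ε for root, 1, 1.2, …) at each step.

1. k(k(k(e, p(e)), p(k(e, p(e)))), p(k(e, p(e))))  →  k(k(e, p(k(e, p(e)))), p(k(e, p(e))))   [R1 at 1.1]
2. k(k(e, p(k(e, p(e)))), p(k(e, p(e))))  →  k(k(e, p(e)), p(k(e, p(e))))   [R1 at 1.2.1]
3. k(k(e, p(e)), p(k(e, p(e))))  →  k(e, p(k(e, p(e))))   [R1 at 1]
4. k(e, p(k(e, p(e))))  →  k(e, p(e))   [R1 at 2.1]
5. k(e, p(e))  →  e   [R1 at ε]

e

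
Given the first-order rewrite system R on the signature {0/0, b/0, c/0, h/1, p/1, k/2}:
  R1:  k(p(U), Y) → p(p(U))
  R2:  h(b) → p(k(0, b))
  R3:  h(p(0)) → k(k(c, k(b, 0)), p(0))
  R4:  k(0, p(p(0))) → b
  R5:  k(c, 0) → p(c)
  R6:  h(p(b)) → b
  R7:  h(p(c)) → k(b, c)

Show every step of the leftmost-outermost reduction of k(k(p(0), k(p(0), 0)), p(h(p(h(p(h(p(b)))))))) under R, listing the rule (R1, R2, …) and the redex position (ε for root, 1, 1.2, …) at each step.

1. k(k(p(0), k(p(0), 0)), p(h(p(h(p(h(p(b))))))))  →  k(p(p(0)), p(h(p(h(p(h(p(b))))))))   [R1 at 1]
2. k(p(p(0)), p(h(p(h(p(h(p(b))))))))  →  p(p(p(0)))   [R1 at ε]

p(p(p(0)))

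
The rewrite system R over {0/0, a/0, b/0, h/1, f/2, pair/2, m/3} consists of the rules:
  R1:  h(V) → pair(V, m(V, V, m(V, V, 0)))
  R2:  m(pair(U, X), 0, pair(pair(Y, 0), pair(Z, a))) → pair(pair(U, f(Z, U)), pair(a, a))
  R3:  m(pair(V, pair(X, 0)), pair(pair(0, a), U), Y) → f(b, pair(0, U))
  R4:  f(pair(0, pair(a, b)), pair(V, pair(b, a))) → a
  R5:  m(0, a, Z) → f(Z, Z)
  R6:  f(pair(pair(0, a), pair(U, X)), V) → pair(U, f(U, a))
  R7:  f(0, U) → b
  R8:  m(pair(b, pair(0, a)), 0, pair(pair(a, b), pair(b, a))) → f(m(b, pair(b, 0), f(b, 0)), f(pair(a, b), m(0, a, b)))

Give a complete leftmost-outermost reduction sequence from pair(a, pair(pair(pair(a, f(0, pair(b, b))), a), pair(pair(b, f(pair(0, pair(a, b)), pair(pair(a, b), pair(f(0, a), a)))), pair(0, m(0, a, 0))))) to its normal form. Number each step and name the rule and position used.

pair(a, pair(pair(pair(a, b), a), pair(pair(b, a), pair(0, b))))

1. pair(a, pair(pair(pair(a, f(0, pair(b, b))), a), pair(pair(b, f(pair(0, pair(a, b)), pair(pair(a, b), pair(f(0, a), a)))), pair(0, m(0, a, 0)))))  →  pair(a, pair(pair(pair(a, b), a), pair(pair(b, f(pair(0, pair(a, b)), pair(pair(a, b), pair(f(0, a), a)))), pair(0, m(0, a, 0)))))   [R7 at 2.1.1.2]
2. pair(a, pair(pair(pair(a, b), a), pair(pair(b, f(pair(0, pair(a, b)), pair(pair(a, b), pair(f(0, a), a)))), pair(0, m(0, a, 0)))))  →  pair(a, pair(pair(pair(a, b), a), pair(pair(b, f(pair(0, pair(a, b)), pair(pair(a, b), pair(b, a)))), pair(0, m(0, a, 0)))))   [R7 at 2.2.1.2.2.2.1]
3. pair(a, pair(pair(pair(a, b), a), pair(pair(b, f(pair(0, pair(a, b)), pair(pair(a, b), pair(b, a)))), pair(0, m(0, a, 0)))))  →  pair(a, pair(pair(pair(a, b), a), pair(pair(b, a), pair(0, m(0, a, 0)))))   [R4 at 2.2.1.2]
4. pair(a, pair(pair(pair(a, b), a), pair(pair(b, a), pair(0, m(0, a, 0)))))  →  pair(a, pair(pair(pair(a, b), a), pair(pair(b, a), pair(0, f(0, 0)))))   [R5 at 2.2.2.2]
5. pair(a, pair(pair(pair(a, b), a), pair(pair(b, a), pair(0, f(0, 0)))))  →  pair(a, pair(pair(pair(a, b), a), pair(pair(b, a), pair(0, b))))   [R7 at 2.2.2.2]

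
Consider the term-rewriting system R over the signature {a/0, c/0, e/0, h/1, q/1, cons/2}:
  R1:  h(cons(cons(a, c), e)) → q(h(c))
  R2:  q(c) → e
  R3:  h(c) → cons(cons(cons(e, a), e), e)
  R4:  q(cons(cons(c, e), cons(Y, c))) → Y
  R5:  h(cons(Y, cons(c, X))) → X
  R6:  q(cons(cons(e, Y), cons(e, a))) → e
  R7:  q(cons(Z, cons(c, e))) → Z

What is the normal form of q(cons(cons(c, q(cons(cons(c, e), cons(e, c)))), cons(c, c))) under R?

c

1. q(cons(cons(c, q(cons(cons(c, e), cons(e, c)))), cons(c, c)))  →  q(cons(cons(c, e), cons(c, c)))   [R4 at 1.1.2]
2. q(cons(cons(c, e), cons(c, c)))  →  c   [R4 at ε]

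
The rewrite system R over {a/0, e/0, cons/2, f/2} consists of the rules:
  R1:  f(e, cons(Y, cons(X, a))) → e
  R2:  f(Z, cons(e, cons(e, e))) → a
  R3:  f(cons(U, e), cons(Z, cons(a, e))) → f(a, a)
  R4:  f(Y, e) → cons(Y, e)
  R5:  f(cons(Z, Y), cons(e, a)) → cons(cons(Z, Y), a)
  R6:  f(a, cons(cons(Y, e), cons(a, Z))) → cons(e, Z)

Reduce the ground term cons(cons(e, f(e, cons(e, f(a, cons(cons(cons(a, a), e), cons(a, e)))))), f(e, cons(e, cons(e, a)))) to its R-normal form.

cons(cons(e, a), e)

1. cons(cons(e, f(e, cons(e, f(a, cons(cons(cons(a, a), e), cons(a, e)))))), f(e, cons(e, cons(e, a))))  →  cons(cons(e, f(e, cons(e, cons(e, e)))), f(e, cons(e, cons(e, a))))   [R6 at 1.2.2.2]
2. cons(cons(e, f(e, cons(e, cons(e, e)))), f(e, cons(e, cons(e, a))))  →  cons(cons(e, a), f(e, cons(e, cons(e, a))))   [R2 at 1.2]
3. cons(cons(e, a), f(e, cons(e, cons(e, a))))  →  cons(cons(e, a), e)   [R1 at 2]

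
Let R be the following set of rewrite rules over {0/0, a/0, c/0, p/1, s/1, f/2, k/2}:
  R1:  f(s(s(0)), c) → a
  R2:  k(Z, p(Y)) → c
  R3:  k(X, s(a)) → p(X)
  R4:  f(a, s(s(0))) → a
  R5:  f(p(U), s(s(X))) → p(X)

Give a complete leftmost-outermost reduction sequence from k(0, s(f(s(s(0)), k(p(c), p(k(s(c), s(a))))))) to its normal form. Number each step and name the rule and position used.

p(0)

1. k(0, s(f(s(s(0)), k(p(c), p(k(s(c), s(a)))))))  →  k(0, s(f(s(s(0)), c)))   [R2 at 2.1.2]
2. k(0, s(f(s(s(0)), c)))  →  k(0, s(a))   [R1 at 2.1]
3. k(0, s(a))  →  p(0)   [R3 at ε]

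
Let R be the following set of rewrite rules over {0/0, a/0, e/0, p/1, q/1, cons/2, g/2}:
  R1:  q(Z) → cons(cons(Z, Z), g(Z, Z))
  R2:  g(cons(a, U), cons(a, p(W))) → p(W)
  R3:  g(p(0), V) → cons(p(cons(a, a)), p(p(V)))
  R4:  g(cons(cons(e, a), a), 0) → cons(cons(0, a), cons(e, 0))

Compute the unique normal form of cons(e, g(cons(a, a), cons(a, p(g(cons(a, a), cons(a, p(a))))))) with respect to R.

1. cons(e, g(cons(a, a), cons(a, p(g(cons(a, a), cons(a, p(a)))))))  →  cons(e, p(g(cons(a, a), cons(a, p(a)))))   [R2 at 2]
2. cons(e, p(g(cons(a, a), cons(a, p(a)))))  →  cons(e, p(p(a)))   [R2 at 2.1]

cons(e, p(p(a)))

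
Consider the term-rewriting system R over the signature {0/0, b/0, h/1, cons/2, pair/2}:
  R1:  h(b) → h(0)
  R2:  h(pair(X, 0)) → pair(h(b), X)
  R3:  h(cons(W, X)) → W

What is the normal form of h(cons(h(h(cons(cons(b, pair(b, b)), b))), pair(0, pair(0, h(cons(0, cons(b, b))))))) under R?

b

1. h(cons(h(h(cons(cons(b, pair(b, b)), b))), pair(0, pair(0, h(cons(0, cons(b, b)))))))  →  h(h(cons(cons(b, pair(b, b)), b)))   [R3 at ε]
2. h(h(cons(cons(b, pair(b, b)), b)))  →  h(cons(b, pair(b, b)))   [R3 at 1]
3. h(cons(b, pair(b, b)))  →  b   [R3 at ε]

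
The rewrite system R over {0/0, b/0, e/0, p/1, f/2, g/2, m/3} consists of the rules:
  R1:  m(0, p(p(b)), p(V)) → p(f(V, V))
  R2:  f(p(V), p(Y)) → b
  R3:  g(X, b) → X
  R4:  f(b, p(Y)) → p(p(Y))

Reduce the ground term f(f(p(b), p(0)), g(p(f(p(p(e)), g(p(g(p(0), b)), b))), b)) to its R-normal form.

p(p(b))

1. f(f(p(b), p(0)), g(p(f(p(p(e)), g(p(g(p(0), b)), b))), b))  →  f(b, g(p(f(p(p(e)), g(p(g(p(0), b)), b))), b))   [R2 at 1]
2. f(b, g(p(f(p(p(e)), g(p(g(p(0), b)), b))), b))  →  f(b, p(f(p(p(e)), g(p(g(p(0), b)), b))))   [R3 at 2]
3. f(b, p(f(p(p(e)), g(p(g(p(0), b)), b))))  →  p(p(f(p(p(e)), g(p(g(p(0), b)), b))))   [R4 at ε]
4. p(p(f(p(p(e)), g(p(g(p(0), b)), b))))  →  p(p(f(p(p(e)), p(g(p(0), b)))))   [R3 at 1.1.2]
5. p(p(f(p(p(e)), p(g(p(0), b)))))  →  p(p(b))   [R2 at 1.1]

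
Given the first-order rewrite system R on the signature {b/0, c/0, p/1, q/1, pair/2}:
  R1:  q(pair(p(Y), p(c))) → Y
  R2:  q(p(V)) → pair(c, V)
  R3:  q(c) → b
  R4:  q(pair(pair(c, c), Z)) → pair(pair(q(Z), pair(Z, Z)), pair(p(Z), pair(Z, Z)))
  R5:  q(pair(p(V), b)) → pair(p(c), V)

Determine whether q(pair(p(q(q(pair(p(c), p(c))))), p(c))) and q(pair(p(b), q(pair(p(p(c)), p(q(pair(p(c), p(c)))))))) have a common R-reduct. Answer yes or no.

Reduce t₁ = q(pair(p(q(q(pair(p(c), p(c))))), p(c))):
1. q(pair(p(q(q(pair(p(c), p(c))))), p(c)))  →  q(q(pair(p(c), p(c))))   [R1 at ε]
2. q(q(pair(p(c), p(c))))  →  q(c)   [R1 at 1]
3. q(c)  →  b   [R3 at ε]

Reduce t₂ = q(pair(p(b), q(pair(p(p(c)), p(q(pair(p(c), p(c)))))))):
1. q(pair(p(b), q(pair(p(p(c)), p(q(pair(p(c), p(c))))))))  →  q(pair(p(b), q(pair(p(p(c)), p(c)))))   [R1 at 1.2.1.2.1]
2. q(pair(p(b), q(pair(p(p(c)), p(c)))))  →  q(pair(p(b), p(c)))   [R1 at 1.2]
3. q(pair(p(b), p(c)))  →  b   [R1 at ε]

yes — NF(t₁) = b, NF(t₂) = b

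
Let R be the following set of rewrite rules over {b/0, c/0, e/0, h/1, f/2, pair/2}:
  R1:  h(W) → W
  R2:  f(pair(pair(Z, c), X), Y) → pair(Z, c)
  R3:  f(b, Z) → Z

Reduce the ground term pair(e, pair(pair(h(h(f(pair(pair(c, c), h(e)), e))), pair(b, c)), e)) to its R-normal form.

1. pair(e, pair(pair(h(h(f(pair(pair(c, c), h(e)), e))), pair(b, c)), e))  →  pair(e, pair(pair(h(f(pair(pair(c, c), h(e)), e)), pair(b, c)), e))   [R1 at 2.1.1]
2. pair(e, pair(pair(h(f(pair(pair(c, c), h(e)), e)), pair(b, c)), e))  →  pair(e, pair(pair(f(pair(pair(c, c), h(e)), e), pair(b, c)), e))   [R1 at 2.1.1]
3. pair(e, pair(pair(f(pair(pair(c, c), h(e)), e), pair(b, c)), e))  →  pair(e, pair(pair(pair(c, c), pair(b, c)), e))   [R2 at 2.1.1]

pair(e, pair(pair(pair(c, c), pair(b, c)), e))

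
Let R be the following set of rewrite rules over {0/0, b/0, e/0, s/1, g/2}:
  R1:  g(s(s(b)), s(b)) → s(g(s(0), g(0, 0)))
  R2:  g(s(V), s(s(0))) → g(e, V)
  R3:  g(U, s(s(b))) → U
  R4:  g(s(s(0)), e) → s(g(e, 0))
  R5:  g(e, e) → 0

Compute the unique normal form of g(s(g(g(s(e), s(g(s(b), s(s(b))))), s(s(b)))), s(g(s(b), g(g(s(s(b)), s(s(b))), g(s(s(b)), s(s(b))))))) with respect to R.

s(s(e))

1. g(s(g(g(s(e), s(g(s(b), s(s(b))))), s(s(b)))), s(g(s(b), g(g(s(s(b)), s(s(b))), g(s(s(b)), s(s(b)))))))  →  g(s(g(s(e), s(g(s(b), s(s(b)))))), s(g(s(b), g(g(s(s(b)), s(s(b))), g(s(s(b)), s(s(b)))))))   [R3 at 1.1]
2. g(s(g(s(e), s(g(s(b), s(s(b)))))), s(g(s(b), g(g(s(s(b)), s(s(b))), g(s(s(b)), s(s(b)))))))  →  g(s(g(s(e), s(s(b)))), s(g(s(b), g(g(s(s(b)), s(s(b))), g(s(s(b)), s(s(b)))))))   [R3 at 1.1.2.1]
3. g(s(g(s(e), s(s(b)))), s(g(s(b), g(g(s(s(b)), s(s(b))), g(s(s(b)), s(s(b)))))))  →  g(s(s(e)), s(g(s(b), g(g(s(s(b)), s(s(b))), g(s(s(b)), s(s(b)))))))   [R3 at 1.1]
4. g(s(s(e)), s(g(s(b), g(g(s(s(b)), s(s(b))), g(s(s(b)), s(s(b)))))))  →  g(s(s(e)), s(g(s(b), g(s(s(b)), g(s(s(b)), s(s(b)))))))   [R3 at 2.1.2.1]
5. g(s(s(e)), s(g(s(b), g(s(s(b)), g(s(s(b)), s(s(b)))))))  →  g(s(s(e)), s(g(s(b), g(s(s(b)), s(s(b))))))   [R3 at 2.1.2.2]
6. g(s(s(e)), s(g(s(b), g(s(s(b)), s(s(b))))))  →  g(s(s(e)), s(g(s(b), s(s(b)))))   [R3 at 2.1.2]
7. g(s(s(e)), s(g(s(b), s(s(b)))))  →  g(s(s(e)), s(s(b)))   [R3 at 2.1]
8. g(s(s(e)), s(s(b)))  →  s(s(e))   [R3 at ε]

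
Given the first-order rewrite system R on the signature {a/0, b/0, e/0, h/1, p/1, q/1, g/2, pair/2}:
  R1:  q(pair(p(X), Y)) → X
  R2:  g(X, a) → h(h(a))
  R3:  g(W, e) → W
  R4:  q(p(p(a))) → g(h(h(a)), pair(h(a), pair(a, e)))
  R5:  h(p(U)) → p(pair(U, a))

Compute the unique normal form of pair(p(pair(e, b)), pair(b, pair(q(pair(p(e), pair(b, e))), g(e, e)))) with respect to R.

pair(p(pair(e, b)), pair(b, pair(e, e)))

1. pair(p(pair(e, b)), pair(b, pair(q(pair(p(e), pair(b, e))), g(e, e))))  →  pair(p(pair(e, b)), pair(b, pair(e, g(e, e))))   [R1 at 2.2.1]
2. pair(p(pair(e, b)), pair(b, pair(e, g(e, e))))  →  pair(p(pair(e, b)), pair(b, pair(e, e)))   [R3 at 2.2.2]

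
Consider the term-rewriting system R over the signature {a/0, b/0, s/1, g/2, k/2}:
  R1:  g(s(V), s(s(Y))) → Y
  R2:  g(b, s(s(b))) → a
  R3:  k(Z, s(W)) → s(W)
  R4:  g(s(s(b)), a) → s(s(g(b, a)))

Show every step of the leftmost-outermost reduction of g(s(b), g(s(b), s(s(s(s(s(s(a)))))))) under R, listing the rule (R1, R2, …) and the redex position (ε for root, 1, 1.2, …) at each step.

s(s(a))

1. g(s(b), g(s(b), s(s(s(s(s(s(a))))))))  →  g(s(b), s(s(s(s(a)))))   [R1 at 2]
2. g(s(b), s(s(s(s(a)))))  →  s(s(a))   [R1 at ε]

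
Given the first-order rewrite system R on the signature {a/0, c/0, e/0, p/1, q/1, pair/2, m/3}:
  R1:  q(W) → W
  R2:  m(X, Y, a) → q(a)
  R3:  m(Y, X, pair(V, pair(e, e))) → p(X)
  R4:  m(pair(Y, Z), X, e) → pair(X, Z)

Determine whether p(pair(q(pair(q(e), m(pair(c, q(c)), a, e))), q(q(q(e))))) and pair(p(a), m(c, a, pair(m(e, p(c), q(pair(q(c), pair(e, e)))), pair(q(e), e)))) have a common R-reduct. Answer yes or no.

Reduce t₁ = p(pair(q(pair(q(e), m(pair(c, q(c)), a, e))), q(q(q(e))))):
1. p(pair(q(pair(q(e), m(pair(c, q(c)), a, e))), q(q(q(e)))))  →  p(pair(pair(q(e), m(pair(c, q(c)), a, e)), q(q(q(e)))))   [R1 at 1.1]
2. p(pair(pair(q(e), m(pair(c, q(c)), a, e)), q(q(q(e)))))  →  p(pair(pair(e, m(pair(c, q(c)), a, e)), q(q(q(e)))))   [R1 at 1.1.1]
3. p(pair(pair(e, m(pair(c, q(c)), a, e)), q(q(q(e)))))  →  p(pair(pair(e, pair(a, q(c))), q(q(q(e)))))   [R4 at 1.1.2]
4. p(pair(pair(e, pair(a, q(c))), q(q(q(e)))))  →  p(pair(pair(e, pair(a, c)), q(q(q(e)))))   [R1 at 1.1.2.2]
5. p(pair(pair(e, pair(a, c)), q(q(q(e)))))  →  p(pair(pair(e, pair(a, c)), q(q(e))))   [R1 at 1.2]
6. p(pair(pair(e, pair(a, c)), q(q(e))))  →  p(pair(pair(e, pair(a, c)), q(e)))   [R1 at 1.2]
7. p(pair(pair(e, pair(a, c)), q(e)))  →  p(pair(pair(e, pair(a, c)), e))   [R1 at 1.2]

Reduce t₂ = pair(p(a), m(c, a, pair(m(e, p(c), q(pair(q(c), pair(e, e)))), pair(q(e), e)))):
1. pair(p(a), m(c, a, pair(m(e, p(c), q(pair(q(c), pair(e, e)))), pair(q(e), e))))  →  pair(p(a), m(c, a, pair(m(e, p(c), pair(q(c), pair(e, e))), pair(q(e), e))))   [R1 at 2.3.1.3]
2. pair(p(a), m(c, a, pair(m(e, p(c), pair(q(c), pair(e, e))), pair(q(e), e))))  →  pair(p(a), m(c, a, pair(p(p(c)), pair(q(e), e))))   [R3 at 2.3.1]
3. pair(p(a), m(c, a, pair(p(p(c)), pair(q(e), e))))  →  pair(p(a), m(c, a, pair(p(p(c)), pair(e, e))))   [R1 at 2.3.2.1]
4. pair(p(a), m(c, a, pair(p(p(c)), pair(e, e))))  →  pair(p(a), p(a))   [R3 at 2]

no — NF(t₁) = p(pair(pair(e, pair(a, c)), e)), NF(t₂) = pair(p(a), p(a))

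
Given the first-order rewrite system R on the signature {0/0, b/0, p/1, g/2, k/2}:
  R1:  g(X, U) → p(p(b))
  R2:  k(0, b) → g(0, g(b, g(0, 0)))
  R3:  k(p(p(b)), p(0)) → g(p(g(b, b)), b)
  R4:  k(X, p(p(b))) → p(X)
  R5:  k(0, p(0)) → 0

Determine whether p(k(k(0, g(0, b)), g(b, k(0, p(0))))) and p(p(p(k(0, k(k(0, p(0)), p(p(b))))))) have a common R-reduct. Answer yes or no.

Reduce t₁ = p(k(k(0, g(0, b)), g(b, k(0, p(0))))):
1. p(k(k(0, g(0, b)), g(b, k(0, p(0)))))  →  p(k(k(0, p(p(b))), g(b, k(0, p(0)))))   [R1 at 1.1.2]
2. p(k(k(0, p(p(b))), g(b, k(0, p(0)))))  →  p(k(p(0), g(b, k(0, p(0)))))   [R4 at 1.1]
3. p(k(p(0), g(b, k(0, p(0)))))  →  p(k(p(0), p(p(b))))   [R1 at 1.2]
4. p(k(p(0), p(p(b))))  →  p(p(p(0)))   [R4 at 1]

Reduce t₂ = p(p(p(k(0, k(k(0, p(0)), p(p(b))))))):
1. p(p(p(k(0, k(k(0, p(0)), p(p(b)))))))  →  p(p(p(k(0, p(k(0, p(0)))))))   [R4 at 1.1.1.2]
2. p(p(p(k(0, p(k(0, p(0)))))))  →  p(p(p(k(0, p(0)))))   [R5 at 1.1.1.2.1]
3. p(p(p(k(0, p(0)))))  →  p(p(p(0)))   [R5 at 1.1.1]

yes — NF(t₁) = p(p(p(0))), NF(t₂) = p(p(p(0)))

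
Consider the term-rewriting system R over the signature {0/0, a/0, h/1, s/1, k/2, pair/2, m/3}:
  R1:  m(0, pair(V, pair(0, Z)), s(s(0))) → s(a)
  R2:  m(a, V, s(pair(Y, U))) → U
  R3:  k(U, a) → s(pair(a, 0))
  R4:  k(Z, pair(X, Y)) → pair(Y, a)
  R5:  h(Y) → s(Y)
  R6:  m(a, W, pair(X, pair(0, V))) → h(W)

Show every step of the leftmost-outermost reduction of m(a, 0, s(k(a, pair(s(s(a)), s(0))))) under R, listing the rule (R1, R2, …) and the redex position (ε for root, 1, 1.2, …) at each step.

a

1. m(a, 0, s(k(a, pair(s(s(a)), s(0)))))  →  m(a, 0, s(pair(s(0), a)))   [R4 at 3.1]
2. m(a, 0, s(pair(s(0), a)))  →  a   [R2 at ε]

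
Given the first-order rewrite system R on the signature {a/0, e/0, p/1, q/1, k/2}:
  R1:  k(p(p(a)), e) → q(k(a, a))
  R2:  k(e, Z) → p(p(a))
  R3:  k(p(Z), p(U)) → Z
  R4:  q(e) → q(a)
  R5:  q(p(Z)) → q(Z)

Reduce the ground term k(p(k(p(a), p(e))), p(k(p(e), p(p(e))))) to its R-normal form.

a

1. k(p(k(p(a), p(e))), p(k(p(e), p(p(e)))))  →  k(p(a), p(e))   [R3 at ε]
2. k(p(a), p(e))  →  a   [R3 at ε]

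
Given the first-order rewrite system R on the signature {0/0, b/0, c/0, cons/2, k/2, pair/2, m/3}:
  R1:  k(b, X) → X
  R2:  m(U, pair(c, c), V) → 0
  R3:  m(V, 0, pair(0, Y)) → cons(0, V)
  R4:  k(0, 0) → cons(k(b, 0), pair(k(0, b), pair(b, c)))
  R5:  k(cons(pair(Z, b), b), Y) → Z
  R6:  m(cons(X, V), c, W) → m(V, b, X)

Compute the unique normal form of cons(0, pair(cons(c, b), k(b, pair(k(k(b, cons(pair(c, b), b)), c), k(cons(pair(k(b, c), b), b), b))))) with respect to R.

1. cons(0, pair(cons(c, b), k(b, pair(k(k(b, cons(pair(c, b), b)), c), k(cons(pair(k(b, c), b), b), b)))))  →  cons(0, pair(cons(c, b), pair(k(k(b, cons(pair(c, b), b)), c), k(cons(pair(k(b, c), b), b), b))))   [R1 at 2.2]
2. cons(0, pair(cons(c, b), pair(k(k(b, cons(pair(c, b), b)), c), k(cons(pair(k(b, c), b), b), b))))  →  cons(0, pair(cons(c, b), pair(k(cons(pair(c, b), b), c), k(cons(pair(k(b, c), b), b), b))))   [R1 at 2.2.1.1]
3. cons(0, pair(cons(c, b), pair(k(cons(pair(c, b), b), c), k(cons(pair(k(b, c), b), b), b))))  →  cons(0, pair(cons(c, b), pair(c, k(cons(pair(k(b, c), b), b), b))))   [R5 at 2.2.1]
4. cons(0, pair(cons(c, b), pair(c, k(cons(pair(k(b, c), b), b), b))))  →  cons(0, pair(cons(c, b), pair(c, k(b, c))))   [R5 at 2.2.2]
5. cons(0, pair(cons(c, b), pair(c, k(b, c))))  →  cons(0, pair(cons(c, b), pair(c, c)))   [R1 at 2.2.2]

cons(0, pair(cons(c, b), pair(c, c)))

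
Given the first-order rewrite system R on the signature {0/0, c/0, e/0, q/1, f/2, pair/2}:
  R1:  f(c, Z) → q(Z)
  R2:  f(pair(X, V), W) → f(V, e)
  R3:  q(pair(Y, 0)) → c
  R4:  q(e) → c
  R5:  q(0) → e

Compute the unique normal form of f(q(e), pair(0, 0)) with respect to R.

1. f(q(e), pair(0, 0))  →  f(c, pair(0, 0))   [R4 at 1]
2. f(c, pair(0, 0))  →  q(pair(0, 0))   [R1 at ε]
3. q(pair(0, 0))  →  c   [R3 at ε]

c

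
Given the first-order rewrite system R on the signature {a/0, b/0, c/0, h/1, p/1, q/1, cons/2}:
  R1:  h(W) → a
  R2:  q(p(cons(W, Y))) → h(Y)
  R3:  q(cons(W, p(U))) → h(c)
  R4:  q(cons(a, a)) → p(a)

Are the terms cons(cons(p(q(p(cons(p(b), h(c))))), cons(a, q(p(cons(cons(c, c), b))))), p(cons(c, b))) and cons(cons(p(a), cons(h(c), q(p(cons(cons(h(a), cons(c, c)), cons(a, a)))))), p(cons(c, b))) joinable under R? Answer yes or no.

yes — NF(t₁) = cons(cons(p(a), cons(a, a)), p(cons(c, b))), NF(t₂) = cons(cons(p(a), cons(a, a)), p(cons(c, b)))

Reduce t₁ = cons(cons(p(q(p(cons(p(b), h(c))))), cons(a, q(p(cons(cons(c, c), b))))), p(cons(c, b))):
1. cons(cons(p(q(p(cons(p(b), h(c))))), cons(a, q(p(cons(cons(c, c), b))))), p(cons(c, b)))  →  cons(cons(p(h(h(c))), cons(a, q(p(cons(cons(c, c), b))))), p(cons(c, b)))   [R2 at 1.1.1]
2. cons(cons(p(h(h(c))), cons(a, q(p(cons(cons(c, c), b))))), p(cons(c, b)))  →  cons(cons(p(a), cons(a, q(p(cons(cons(c, c), b))))), p(cons(c, b)))   [R1 at 1.1.1]
3. cons(cons(p(a), cons(a, q(p(cons(cons(c, c), b))))), p(cons(c, b)))  →  cons(cons(p(a), cons(a, h(b))), p(cons(c, b)))   [R2 at 1.2.2]
4. cons(cons(p(a), cons(a, h(b))), p(cons(c, b)))  →  cons(cons(p(a), cons(a, a)), p(cons(c, b)))   [R1 at 1.2.2]

Reduce t₂ = cons(cons(p(a), cons(h(c), q(p(cons(cons(h(a), cons(c, c)), cons(a, a)))))), p(cons(c, b))):
1. cons(cons(p(a), cons(h(c), q(p(cons(cons(h(a), cons(c, c)), cons(a, a)))))), p(cons(c, b)))  →  cons(cons(p(a), cons(a, q(p(cons(cons(h(a), cons(c, c)), cons(a, a)))))), p(cons(c, b)))   [R1 at 1.2.1]
2. cons(cons(p(a), cons(a, q(p(cons(cons(h(a), cons(c, c)), cons(a, a)))))), p(cons(c, b)))  →  cons(cons(p(a), cons(a, h(cons(a, a)))), p(cons(c, b)))   [R2 at 1.2.2]
3. cons(cons(p(a), cons(a, h(cons(a, a)))), p(cons(c, b)))  →  cons(cons(p(a), cons(a, a)), p(cons(c, b)))   [R1 at 1.2.2]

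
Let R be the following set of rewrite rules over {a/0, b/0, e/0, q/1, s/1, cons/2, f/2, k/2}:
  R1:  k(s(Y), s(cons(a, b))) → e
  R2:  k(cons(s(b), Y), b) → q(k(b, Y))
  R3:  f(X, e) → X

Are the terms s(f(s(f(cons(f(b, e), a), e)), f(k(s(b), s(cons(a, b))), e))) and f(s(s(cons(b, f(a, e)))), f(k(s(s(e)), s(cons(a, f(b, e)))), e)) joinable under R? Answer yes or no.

yes — NF(t₁) = s(s(cons(b, a))), NF(t₂) = s(s(cons(b, a)))

Reduce t₁ = s(f(s(f(cons(f(b, e), a), e)), f(k(s(b), s(cons(a, b))), e))):
1. s(f(s(f(cons(f(b, e), a), e)), f(k(s(b), s(cons(a, b))), e)))  →  s(f(s(cons(f(b, e), a)), f(k(s(b), s(cons(a, b))), e)))   [R3 at 1.1.1]
2. s(f(s(cons(f(b, e), a)), f(k(s(b), s(cons(a, b))), e)))  →  s(f(s(cons(b, a)), f(k(s(b), s(cons(a, b))), e)))   [R3 at 1.1.1.1]
3. s(f(s(cons(b, a)), f(k(s(b), s(cons(a, b))), e)))  →  s(f(s(cons(b, a)), k(s(b), s(cons(a, b)))))   [R3 at 1.2]
4. s(f(s(cons(b, a)), k(s(b), s(cons(a, b)))))  →  s(f(s(cons(b, a)), e))   [R1 at 1.2]
5. s(f(s(cons(b, a)), e))  →  s(s(cons(b, a)))   [R3 at 1]

Reduce t₂ = f(s(s(cons(b, f(a, e)))), f(k(s(s(e)), s(cons(a, f(b, e)))), e)):
1. f(s(s(cons(b, f(a, e)))), f(k(s(s(e)), s(cons(a, f(b, e)))), e))  →  f(s(s(cons(b, a))), f(k(s(s(e)), s(cons(a, f(b, e)))), e))   [R3 at 1.1.1.2]
2. f(s(s(cons(b, a))), f(k(s(s(e)), s(cons(a, f(b, e)))), e))  →  f(s(s(cons(b, a))), k(s(s(e)), s(cons(a, f(b, e)))))   [R3 at 2]
3. f(s(s(cons(b, a))), k(s(s(e)), s(cons(a, f(b, e)))))  →  f(s(s(cons(b, a))), k(s(s(e)), s(cons(a, b))))   [R3 at 2.2.1.2]
4. f(s(s(cons(b, a))), k(s(s(e)), s(cons(a, b))))  →  f(s(s(cons(b, a))), e)   [R1 at 2]
5. f(s(s(cons(b, a))), e)  →  s(s(cons(b, a)))   [R3 at ε]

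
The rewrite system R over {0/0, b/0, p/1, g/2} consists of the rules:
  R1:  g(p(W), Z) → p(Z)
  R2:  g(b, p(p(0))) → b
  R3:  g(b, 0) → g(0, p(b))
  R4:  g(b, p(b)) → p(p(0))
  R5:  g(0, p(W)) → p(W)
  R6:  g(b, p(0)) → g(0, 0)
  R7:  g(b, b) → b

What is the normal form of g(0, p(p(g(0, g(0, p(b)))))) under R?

1. g(0, p(p(g(0, g(0, p(b))))))  →  p(p(g(0, g(0, p(b)))))   [R5 at ε]
2. p(p(g(0, g(0, p(b)))))  →  p(p(g(0, p(b))))   [R5 at 1.1.2]
3. p(p(g(0, p(b))))  →  p(p(p(b)))   [R5 at 1.1]

p(p(p(b)))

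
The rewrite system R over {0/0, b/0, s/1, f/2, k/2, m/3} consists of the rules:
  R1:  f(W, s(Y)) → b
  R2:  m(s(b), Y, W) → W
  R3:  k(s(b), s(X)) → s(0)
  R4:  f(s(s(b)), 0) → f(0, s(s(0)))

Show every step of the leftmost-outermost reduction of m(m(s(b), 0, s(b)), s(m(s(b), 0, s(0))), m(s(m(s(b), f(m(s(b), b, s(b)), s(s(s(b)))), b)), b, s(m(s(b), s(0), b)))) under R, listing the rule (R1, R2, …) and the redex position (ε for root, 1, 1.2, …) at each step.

1. m(m(s(b), 0, s(b)), s(m(s(b), 0, s(0))), m(s(m(s(b), f(m(s(b), b, s(b)), s(s(s(b)))), b)), b, s(m(s(b), s(0), b))))  →  m(s(b), s(m(s(b), 0, s(0))), m(s(m(s(b), f(m(s(b), b, s(b)), s(s(s(b)))), b)), b, s(m(s(b), s(0), b))))   [R2 at 1]
2. m(s(b), s(m(s(b), 0, s(0))), m(s(m(s(b), f(m(s(b), b, s(b)), s(s(s(b)))), b)), b, s(m(s(b), s(0), b))))  →  m(s(m(s(b), f(m(s(b), b, s(b)), s(s(s(b)))), b)), b, s(m(s(b), s(0), b)))   [R2 at ε]
3. m(s(m(s(b), f(m(s(b), b, s(b)), s(s(s(b)))), b)), b, s(m(s(b), s(0), b)))  →  m(s(b), b, s(m(s(b), s(0), b)))   [R2 at 1.1]
4. m(s(b), b, s(m(s(b), s(0), b)))  →  s(m(s(b), s(0), b))   [R2 at ε]
5. s(m(s(b), s(0), b))  →  s(b)   [R2 at 1]

s(b)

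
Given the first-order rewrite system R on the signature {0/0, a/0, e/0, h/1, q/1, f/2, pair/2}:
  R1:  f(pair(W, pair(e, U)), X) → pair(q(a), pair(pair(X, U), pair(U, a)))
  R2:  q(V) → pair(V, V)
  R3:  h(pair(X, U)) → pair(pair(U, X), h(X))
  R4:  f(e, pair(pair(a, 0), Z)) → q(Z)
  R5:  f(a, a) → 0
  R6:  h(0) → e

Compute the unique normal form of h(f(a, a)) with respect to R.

1. h(f(a, a))  →  h(0)   [R5 at 1]
2. h(0)  →  e   [R6 at ε]

e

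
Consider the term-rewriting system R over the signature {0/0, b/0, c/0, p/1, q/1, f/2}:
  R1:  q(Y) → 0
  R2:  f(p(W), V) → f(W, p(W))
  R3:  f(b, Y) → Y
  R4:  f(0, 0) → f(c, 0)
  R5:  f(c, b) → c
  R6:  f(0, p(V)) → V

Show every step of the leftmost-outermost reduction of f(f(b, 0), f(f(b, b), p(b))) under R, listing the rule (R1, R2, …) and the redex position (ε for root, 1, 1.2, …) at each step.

b

1. f(f(b, 0), f(f(b, b), p(b)))  →  f(0, f(f(b, b), p(b)))   [R3 at 1]
2. f(0, f(f(b, b), p(b)))  →  f(0, f(b, p(b)))   [R3 at 2.1]
3. f(0, f(b, p(b)))  →  f(0, p(b))   [R3 at 2]
4. f(0, p(b))  →  b   [R6 at ε]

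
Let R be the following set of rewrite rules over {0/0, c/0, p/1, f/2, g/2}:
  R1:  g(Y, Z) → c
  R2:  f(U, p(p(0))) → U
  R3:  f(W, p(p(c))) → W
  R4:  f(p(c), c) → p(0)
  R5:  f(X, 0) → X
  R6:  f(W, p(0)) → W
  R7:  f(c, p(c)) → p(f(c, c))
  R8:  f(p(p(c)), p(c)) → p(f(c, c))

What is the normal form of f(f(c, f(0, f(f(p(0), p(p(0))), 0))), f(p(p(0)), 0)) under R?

c

1. f(f(c, f(0, f(f(p(0), p(p(0))), 0))), f(p(p(0)), 0))  →  f(f(c, f(0, f(p(0), p(p(0))))), f(p(p(0)), 0))   [R5 at 1.2.2]
2. f(f(c, f(0, f(p(0), p(p(0))))), f(p(p(0)), 0))  →  f(f(c, f(0, p(0))), f(p(p(0)), 0))   [R2 at 1.2.2]
3. f(f(c, f(0, p(0))), f(p(p(0)), 0))  →  f(f(c, 0), f(p(p(0)), 0))   [R6 at 1.2]
4. f(f(c, 0), f(p(p(0)), 0))  →  f(c, f(p(p(0)), 0))   [R5 at 1]
5. f(c, f(p(p(0)), 0))  →  f(c, p(p(0)))   [R5 at 2]
6. f(c, p(p(0)))  →  c   [R2 at ε]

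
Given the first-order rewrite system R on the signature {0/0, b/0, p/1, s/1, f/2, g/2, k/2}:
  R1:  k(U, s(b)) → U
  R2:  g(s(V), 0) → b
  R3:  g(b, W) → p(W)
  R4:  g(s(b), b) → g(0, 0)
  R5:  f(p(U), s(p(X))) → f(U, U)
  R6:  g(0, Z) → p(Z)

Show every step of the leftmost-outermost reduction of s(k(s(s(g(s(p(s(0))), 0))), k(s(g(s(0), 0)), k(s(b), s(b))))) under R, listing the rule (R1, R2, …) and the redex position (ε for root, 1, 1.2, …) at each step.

s(s(s(b)))

1. s(k(s(s(g(s(p(s(0))), 0))), k(s(g(s(0), 0)), k(s(b), s(b)))))  →  s(k(s(s(b)), k(s(g(s(0), 0)), k(s(b), s(b)))))   [R2 at 1.1.1.1]
2. s(k(s(s(b)), k(s(g(s(0), 0)), k(s(b), s(b)))))  →  s(k(s(s(b)), k(s(b), k(s(b), s(b)))))   [R2 at 1.2.1.1]
3. s(k(s(s(b)), k(s(b), k(s(b), s(b)))))  →  s(k(s(s(b)), k(s(b), s(b))))   [R1 at 1.2.2]
4. s(k(s(s(b)), k(s(b), s(b))))  →  s(k(s(s(b)), s(b)))   [R1 at 1.2]
5. s(k(s(s(b)), s(b)))  →  s(s(s(b)))   [R1 at 1]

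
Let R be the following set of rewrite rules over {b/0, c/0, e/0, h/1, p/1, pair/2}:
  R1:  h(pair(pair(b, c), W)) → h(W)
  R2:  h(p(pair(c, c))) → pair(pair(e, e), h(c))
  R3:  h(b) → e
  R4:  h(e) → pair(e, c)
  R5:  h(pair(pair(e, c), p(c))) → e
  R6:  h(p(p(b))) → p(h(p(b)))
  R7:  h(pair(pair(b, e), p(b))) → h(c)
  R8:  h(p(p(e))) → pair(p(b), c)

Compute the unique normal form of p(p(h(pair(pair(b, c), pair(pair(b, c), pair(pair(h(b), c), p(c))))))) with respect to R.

p(p(e))

1. p(p(h(pair(pair(b, c), pair(pair(b, c), pair(pair(h(b), c), p(c)))))))  →  p(p(h(pair(pair(b, c), pair(pair(h(b), c), p(c))))))   [R1 at 1.1]
2. p(p(h(pair(pair(b, c), pair(pair(h(b), c), p(c))))))  →  p(p(h(pair(pair(h(b), c), p(c)))))   [R1 at 1.1]
3. p(p(h(pair(pair(h(b), c), p(c)))))  →  p(p(h(pair(pair(e, c), p(c)))))   [R3 at 1.1.1.1.1]
4. p(p(h(pair(pair(e, c), p(c)))))  →  p(p(e))   [R5 at 1.1]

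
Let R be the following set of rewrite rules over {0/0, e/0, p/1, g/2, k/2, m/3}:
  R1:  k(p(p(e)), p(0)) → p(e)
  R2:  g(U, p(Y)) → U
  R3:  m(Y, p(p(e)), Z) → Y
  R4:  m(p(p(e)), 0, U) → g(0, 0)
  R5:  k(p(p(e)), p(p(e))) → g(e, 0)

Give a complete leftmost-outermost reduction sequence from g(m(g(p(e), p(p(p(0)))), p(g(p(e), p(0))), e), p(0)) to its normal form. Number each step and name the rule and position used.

p(e)

1. g(m(g(p(e), p(p(p(0)))), p(g(p(e), p(0))), e), p(0))  →  m(g(p(e), p(p(p(0)))), p(g(p(e), p(0))), e)   [R2 at ε]
2. m(g(p(e), p(p(p(0)))), p(g(p(e), p(0))), e)  →  m(p(e), p(g(p(e), p(0))), e)   [R2 at 1]
3. m(p(e), p(g(p(e), p(0))), e)  →  m(p(e), p(p(e)), e)   [R2 at 2.1]
4. m(p(e), p(p(e)), e)  →  p(e)   [R3 at ε]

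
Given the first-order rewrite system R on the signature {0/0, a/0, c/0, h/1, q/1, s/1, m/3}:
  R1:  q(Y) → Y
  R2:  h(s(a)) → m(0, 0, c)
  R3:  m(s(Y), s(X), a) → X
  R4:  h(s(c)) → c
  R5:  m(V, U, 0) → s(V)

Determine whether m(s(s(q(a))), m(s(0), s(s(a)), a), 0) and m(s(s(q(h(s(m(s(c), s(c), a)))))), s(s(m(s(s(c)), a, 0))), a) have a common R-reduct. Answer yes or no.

no — NF(t₁) = s(s(s(a))), NF(t₂) = s(s(s(s(c))))

Reduce t₁ = m(s(s(q(a))), m(s(0), s(s(a)), a), 0):
1. m(s(s(q(a))), m(s(0), s(s(a)), a), 0)  →  s(s(s(q(a))))   [R5 at ε]
2. s(s(s(q(a))))  →  s(s(s(a)))   [R1 at 1.1.1]

Reduce t₂ = m(s(s(q(h(s(m(s(c), s(c), a)))))), s(s(m(s(s(c)), a, 0))), a):
1. m(s(s(q(h(s(m(s(c), s(c), a)))))), s(s(m(s(s(c)), a, 0))), a)  →  s(m(s(s(c)), a, 0))   [R3 at ε]
2. s(m(s(s(c)), a, 0))  →  s(s(s(s(c))))   [R5 at 1]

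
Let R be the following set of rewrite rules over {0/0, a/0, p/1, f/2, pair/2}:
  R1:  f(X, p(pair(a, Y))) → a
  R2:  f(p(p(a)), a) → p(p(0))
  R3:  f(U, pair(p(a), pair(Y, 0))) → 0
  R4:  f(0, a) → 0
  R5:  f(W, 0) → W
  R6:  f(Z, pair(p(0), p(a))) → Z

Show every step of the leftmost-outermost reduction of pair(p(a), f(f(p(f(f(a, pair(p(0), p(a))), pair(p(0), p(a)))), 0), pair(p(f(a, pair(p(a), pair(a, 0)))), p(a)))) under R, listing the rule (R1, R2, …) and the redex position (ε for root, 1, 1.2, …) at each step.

1. pair(p(a), f(f(p(f(f(a, pair(p(0), p(a))), pair(p(0), p(a)))), 0), pair(p(f(a, pair(p(a), pair(a, 0)))), p(a))))  →  pair(p(a), f(p(f(f(a, pair(p(0), p(a))), pair(p(0), p(a)))), pair(p(f(a, pair(p(a), pair(a, 0)))), p(a))))   [R5 at 2.1]
2. pair(p(a), f(p(f(f(a, pair(p(0), p(a))), pair(p(0), p(a)))), pair(p(f(a, pair(p(a), pair(a, 0)))), p(a))))  →  pair(p(a), f(p(f(a, pair(p(0), p(a)))), pair(p(f(a, pair(p(a), pair(a, 0)))), p(a))))   [R6 at 2.1.1]
3. pair(p(a), f(p(f(a, pair(p(0), p(a)))), pair(p(f(a, pair(p(a), pair(a, 0)))), p(a))))  →  pair(p(a), f(p(a), pair(p(f(a, pair(p(a), pair(a, 0)))), p(a))))   [R6 at 2.1.1]
4. pair(p(a), f(p(a), pair(p(f(a, pair(p(a), pair(a, 0)))), p(a))))  →  pair(p(a), f(p(a), pair(p(0), p(a))))   [R3 at 2.2.1.1]
5. pair(p(a), f(p(a), pair(p(0), p(a))))  →  pair(p(a), p(a))   [R6 at 2]

pair(p(a), p(a))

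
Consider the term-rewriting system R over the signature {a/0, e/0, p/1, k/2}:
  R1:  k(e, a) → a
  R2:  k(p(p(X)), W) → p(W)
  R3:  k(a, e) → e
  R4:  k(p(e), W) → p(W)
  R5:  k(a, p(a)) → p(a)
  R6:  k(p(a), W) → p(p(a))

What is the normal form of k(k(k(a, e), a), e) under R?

e

1. k(k(k(a, e), a), e)  →  k(k(e, a), e)   [R3 at 1.1]
2. k(k(e, a), e)  →  k(a, e)   [R1 at 1]
3. k(a, e)  →  e   [R3 at ε]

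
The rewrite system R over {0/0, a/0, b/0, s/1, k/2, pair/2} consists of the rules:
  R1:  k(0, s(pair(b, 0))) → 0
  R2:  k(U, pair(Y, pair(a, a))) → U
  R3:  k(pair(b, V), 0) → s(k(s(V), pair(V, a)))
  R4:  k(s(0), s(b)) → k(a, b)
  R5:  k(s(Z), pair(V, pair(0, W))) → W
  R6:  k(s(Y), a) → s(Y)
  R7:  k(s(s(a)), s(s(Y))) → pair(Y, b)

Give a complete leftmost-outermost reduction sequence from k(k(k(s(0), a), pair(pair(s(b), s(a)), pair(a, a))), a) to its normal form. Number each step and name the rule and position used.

1. k(k(k(s(0), a), pair(pair(s(b), s(a)), pair(a, a))), a)  →  k(k(s(0), a), a)   [R2 at 1]
2. k(k(s(0), a), a)  →  k(s(0), a)   [R6 at 1]
3. k(s(0), a)  →  s(0)   [R6 at ε]

s(0)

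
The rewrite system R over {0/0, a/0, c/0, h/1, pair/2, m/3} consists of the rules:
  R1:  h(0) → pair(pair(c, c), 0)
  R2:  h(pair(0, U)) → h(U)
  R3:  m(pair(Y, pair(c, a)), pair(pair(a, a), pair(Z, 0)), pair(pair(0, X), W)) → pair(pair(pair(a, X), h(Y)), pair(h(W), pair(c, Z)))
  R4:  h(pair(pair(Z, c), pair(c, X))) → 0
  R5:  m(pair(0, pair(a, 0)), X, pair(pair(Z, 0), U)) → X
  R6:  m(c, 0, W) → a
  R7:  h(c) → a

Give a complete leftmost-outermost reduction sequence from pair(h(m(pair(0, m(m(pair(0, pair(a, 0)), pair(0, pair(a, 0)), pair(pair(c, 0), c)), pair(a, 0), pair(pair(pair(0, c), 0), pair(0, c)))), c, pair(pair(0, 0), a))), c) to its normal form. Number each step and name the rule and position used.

1. pair(h(m(pair(0, m(m(pair(0, pair(a, 0)), pair(0, pair(a, 0)), pair(pair(c, 0), c)), pair(a, 0), pair(pair(pair(0, c), 0), pair(0, c)))), c, pair(pair(0, 0), a))), c)  →  pair(h(m(pair(0, m(pair(0, pair(a, 0)), pair(a, 0), pair(pair(pair(0, c), 0), pair(0, c)))), c, pair(pair(0, 0), a))), c)   [R5 at 1.1.1.2.1]
2. pair(h(m(pair(0, m(pair(0, pair(a, 0)), pair(a, 0), pair(pair(pair(0, c), 0), pair(0, c)))), c, pair(pair(0, 0), a))), c)  →  pair(h(m(pair(0, pair(a, 0)), c, pair(pair(0, 0), a))), c)   [R5 at 1.1.1.2]
3. pair(h(m(pair(0, pair(a, 0)), c, pair(pair(0, 0), a))), c)  →  pair(h(c), c)   [R5 at 1.1]
4. pair(h(c), c)  →  pair(a, c)   [R7 at 1]

pair(a, c)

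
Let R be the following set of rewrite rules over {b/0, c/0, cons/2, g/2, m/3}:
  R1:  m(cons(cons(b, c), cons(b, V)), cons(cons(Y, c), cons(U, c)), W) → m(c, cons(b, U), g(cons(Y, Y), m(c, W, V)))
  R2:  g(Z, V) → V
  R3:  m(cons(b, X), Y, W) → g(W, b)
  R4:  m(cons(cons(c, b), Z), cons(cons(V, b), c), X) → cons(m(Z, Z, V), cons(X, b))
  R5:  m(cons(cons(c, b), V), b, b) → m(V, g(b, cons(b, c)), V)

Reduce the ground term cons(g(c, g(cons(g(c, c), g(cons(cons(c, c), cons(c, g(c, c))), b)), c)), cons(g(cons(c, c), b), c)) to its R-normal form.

cons(c, cons(b, c))

1. cons(g(c, g(cons(g(c, c), g(cons(cons(c, c), cons(c, g(c, c))), b)), c)), cons(g(cons(c, c), b), c))  →  cons(g(cons(g(c, c), g(cons(cons(c, c), cons(c, g(c, c))), b)), c), cons(g(cons(c, c), b), c))   [R2 at 1]
2. cons(g(cons(g(c, c), g(cons(cons(c, c), cons(c, g(c, c))), b)), c), cons(g(cons(c, c), b), c))  →  cons(c, cons(g(cons(c, c), b), c))   [R2 at 1]
3. cons(c, cons(g(cons(c, c), b), c))  →  cons(c, cons(b, c))   [R2 at 2.1]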